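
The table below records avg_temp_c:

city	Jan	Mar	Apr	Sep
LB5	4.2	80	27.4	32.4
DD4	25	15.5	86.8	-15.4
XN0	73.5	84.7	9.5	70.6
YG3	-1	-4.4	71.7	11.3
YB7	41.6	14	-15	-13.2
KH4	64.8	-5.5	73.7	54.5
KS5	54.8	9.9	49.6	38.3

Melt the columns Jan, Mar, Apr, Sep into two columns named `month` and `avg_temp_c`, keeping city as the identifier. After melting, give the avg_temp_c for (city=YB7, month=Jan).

Unpivoting turns each (city, wide-column) pair into one long row.
The wide cell at row YB7, column Jan holds 41.6, so the long row (YB7, Jan) has avg_temp_c=41.6.

41.6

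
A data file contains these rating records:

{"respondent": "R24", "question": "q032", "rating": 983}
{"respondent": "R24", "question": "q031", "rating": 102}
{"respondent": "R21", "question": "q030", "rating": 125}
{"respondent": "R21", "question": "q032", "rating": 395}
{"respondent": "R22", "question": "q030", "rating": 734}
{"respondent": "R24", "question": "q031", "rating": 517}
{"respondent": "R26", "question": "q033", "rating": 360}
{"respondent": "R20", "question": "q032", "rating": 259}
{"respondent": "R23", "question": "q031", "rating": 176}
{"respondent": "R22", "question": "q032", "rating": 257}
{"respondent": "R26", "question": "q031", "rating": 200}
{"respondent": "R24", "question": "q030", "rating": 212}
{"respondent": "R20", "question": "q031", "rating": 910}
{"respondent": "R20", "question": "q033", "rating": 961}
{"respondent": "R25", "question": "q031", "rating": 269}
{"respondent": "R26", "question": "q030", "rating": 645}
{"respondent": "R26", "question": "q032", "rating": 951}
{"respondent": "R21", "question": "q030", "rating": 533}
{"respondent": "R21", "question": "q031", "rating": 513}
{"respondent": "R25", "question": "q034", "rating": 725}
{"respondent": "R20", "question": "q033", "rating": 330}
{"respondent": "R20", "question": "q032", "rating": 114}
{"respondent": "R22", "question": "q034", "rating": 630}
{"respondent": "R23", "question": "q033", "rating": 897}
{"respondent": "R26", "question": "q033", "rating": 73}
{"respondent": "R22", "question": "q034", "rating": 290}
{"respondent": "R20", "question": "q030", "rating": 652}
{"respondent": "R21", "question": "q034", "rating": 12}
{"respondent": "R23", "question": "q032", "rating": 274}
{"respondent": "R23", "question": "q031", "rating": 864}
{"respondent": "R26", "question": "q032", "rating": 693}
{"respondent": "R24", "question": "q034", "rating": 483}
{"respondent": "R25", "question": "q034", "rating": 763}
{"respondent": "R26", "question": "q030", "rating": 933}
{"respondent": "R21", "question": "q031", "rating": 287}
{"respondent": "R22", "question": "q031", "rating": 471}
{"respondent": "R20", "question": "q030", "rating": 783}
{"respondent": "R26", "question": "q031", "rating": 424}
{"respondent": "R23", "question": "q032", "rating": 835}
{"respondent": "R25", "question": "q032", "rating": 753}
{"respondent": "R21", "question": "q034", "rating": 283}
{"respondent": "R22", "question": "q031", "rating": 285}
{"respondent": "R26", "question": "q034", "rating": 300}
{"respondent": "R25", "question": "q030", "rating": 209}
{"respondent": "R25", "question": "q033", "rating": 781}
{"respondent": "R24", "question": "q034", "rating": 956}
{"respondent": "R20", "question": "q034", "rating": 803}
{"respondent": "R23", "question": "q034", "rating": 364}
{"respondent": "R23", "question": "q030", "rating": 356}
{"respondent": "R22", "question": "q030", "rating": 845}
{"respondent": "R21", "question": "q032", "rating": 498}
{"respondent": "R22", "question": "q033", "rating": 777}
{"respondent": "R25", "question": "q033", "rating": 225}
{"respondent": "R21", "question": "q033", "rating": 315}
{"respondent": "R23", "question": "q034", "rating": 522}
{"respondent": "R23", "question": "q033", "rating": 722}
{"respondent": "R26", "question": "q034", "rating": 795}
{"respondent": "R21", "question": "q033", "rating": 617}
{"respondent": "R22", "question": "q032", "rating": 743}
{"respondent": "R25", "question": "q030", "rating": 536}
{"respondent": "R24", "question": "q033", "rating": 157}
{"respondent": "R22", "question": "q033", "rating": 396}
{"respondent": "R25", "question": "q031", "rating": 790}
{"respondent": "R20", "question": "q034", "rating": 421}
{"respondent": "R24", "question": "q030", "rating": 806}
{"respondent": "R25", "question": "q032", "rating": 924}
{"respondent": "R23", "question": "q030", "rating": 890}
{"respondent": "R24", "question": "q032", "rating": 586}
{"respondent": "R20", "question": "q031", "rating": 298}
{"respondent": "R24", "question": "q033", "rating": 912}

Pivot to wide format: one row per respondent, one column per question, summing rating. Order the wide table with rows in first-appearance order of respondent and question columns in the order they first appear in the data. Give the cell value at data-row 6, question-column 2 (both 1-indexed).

With rows in first-appearance order of respondent, row 6 is respondent=R23. question columns in first-appearance order: q032, q031, q030, q033, q034; column 2 is q031.
Long rows with respondent=R23, question=q031: 176 + 864 = 1040.

1040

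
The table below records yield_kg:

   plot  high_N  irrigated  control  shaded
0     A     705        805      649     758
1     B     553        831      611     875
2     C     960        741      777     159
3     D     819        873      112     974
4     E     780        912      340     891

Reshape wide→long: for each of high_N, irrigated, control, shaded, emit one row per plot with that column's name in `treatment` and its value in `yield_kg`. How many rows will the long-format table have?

5 plot values × 4 melted columns = 20 rows.

20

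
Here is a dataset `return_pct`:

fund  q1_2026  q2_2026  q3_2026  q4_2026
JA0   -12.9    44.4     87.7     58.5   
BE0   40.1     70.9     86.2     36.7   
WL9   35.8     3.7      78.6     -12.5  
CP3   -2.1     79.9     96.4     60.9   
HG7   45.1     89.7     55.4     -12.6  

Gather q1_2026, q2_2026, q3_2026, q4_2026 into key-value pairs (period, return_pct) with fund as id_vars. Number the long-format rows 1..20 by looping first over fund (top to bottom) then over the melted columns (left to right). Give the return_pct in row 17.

45.1

20 rows total (5 × 4). Row 17: index ⌊(17-1)/4⌋ = 4 into fund → HG7; (17-1) mod 4 = 0 into the melted columns → q1_2026.
So row 17 is (HG7, q1_2026, 45.1); return_pct = 45.1.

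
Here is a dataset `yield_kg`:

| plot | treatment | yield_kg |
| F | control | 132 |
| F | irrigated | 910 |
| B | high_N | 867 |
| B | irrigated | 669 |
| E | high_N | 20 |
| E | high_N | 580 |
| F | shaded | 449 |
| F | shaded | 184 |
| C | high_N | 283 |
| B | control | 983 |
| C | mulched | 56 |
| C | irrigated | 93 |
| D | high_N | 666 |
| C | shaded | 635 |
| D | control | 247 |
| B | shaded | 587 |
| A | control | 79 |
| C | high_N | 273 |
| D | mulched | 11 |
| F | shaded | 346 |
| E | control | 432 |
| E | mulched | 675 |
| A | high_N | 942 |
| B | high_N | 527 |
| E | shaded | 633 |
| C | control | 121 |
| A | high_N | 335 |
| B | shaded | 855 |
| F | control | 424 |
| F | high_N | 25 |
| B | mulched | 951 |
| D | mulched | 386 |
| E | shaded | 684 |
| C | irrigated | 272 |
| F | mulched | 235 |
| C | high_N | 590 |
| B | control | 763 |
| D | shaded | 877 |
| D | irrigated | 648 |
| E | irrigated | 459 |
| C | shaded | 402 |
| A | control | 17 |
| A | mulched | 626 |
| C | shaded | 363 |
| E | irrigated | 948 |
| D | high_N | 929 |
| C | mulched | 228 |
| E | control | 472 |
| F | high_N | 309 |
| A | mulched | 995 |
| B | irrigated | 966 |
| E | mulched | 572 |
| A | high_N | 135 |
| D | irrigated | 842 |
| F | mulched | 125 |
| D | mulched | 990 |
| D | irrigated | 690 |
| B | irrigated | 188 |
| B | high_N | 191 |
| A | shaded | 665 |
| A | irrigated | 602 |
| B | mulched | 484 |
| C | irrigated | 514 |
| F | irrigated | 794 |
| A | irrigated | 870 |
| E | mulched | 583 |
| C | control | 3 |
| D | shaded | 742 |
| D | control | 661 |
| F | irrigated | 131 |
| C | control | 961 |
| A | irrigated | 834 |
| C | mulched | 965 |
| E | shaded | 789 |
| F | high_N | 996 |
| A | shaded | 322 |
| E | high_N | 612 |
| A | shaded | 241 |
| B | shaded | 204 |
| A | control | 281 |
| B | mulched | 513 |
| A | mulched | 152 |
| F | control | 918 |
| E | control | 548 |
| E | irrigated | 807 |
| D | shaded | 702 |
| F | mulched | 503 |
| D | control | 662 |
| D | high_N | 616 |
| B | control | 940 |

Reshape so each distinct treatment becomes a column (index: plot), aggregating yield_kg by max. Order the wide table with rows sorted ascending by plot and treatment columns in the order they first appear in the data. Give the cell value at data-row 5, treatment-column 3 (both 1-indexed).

612

With rows sorted ascending by plot, row 5 is plot=E. treatment columns in first-appearance order: control, irrigated, high_N, shaded, mulched; column 3 is high_N.
Long rows with plot=E, treatment=high_N: max(20, 580, 612) = 612.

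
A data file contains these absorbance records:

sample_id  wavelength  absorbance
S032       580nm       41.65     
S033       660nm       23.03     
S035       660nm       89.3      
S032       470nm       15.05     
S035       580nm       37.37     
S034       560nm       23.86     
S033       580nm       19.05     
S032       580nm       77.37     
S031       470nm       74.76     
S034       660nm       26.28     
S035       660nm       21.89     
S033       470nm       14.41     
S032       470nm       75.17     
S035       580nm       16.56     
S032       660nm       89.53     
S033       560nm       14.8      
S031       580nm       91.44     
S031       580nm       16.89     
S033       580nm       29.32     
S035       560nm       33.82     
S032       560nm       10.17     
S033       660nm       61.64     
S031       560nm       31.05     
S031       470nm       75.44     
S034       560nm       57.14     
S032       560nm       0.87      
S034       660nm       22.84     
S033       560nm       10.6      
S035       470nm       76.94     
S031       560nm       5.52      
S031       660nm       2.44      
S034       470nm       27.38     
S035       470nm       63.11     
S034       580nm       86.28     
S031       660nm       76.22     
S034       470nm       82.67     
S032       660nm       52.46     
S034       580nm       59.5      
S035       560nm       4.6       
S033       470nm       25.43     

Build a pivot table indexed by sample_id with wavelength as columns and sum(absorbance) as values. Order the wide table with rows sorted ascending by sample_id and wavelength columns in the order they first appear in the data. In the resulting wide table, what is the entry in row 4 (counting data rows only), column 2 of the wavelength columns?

49.12

With rows sorted ascending by sample_id, row 4 is sample_id=S034. wavelength columns in first-appearance order: 580nm, 660nm, 470nm, 560nm; column 2 is 660nm.
Long rows with sample_id=S034, wavelength=660nm: 26.28 + 22.84 = 49.12.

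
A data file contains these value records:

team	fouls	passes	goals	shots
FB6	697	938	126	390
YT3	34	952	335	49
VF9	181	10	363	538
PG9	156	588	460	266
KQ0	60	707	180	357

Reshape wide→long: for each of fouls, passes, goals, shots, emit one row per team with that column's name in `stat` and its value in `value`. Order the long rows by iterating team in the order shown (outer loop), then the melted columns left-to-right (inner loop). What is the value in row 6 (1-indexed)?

952

20 rows total (5 × 4). Row 6: index ⌊(6-1)/4⌋ = 1 into team → YT3; (6-1) mod 4 = 1 into the melted columns → passes.
So row 6 is (YT3, passes, 952); value = 952.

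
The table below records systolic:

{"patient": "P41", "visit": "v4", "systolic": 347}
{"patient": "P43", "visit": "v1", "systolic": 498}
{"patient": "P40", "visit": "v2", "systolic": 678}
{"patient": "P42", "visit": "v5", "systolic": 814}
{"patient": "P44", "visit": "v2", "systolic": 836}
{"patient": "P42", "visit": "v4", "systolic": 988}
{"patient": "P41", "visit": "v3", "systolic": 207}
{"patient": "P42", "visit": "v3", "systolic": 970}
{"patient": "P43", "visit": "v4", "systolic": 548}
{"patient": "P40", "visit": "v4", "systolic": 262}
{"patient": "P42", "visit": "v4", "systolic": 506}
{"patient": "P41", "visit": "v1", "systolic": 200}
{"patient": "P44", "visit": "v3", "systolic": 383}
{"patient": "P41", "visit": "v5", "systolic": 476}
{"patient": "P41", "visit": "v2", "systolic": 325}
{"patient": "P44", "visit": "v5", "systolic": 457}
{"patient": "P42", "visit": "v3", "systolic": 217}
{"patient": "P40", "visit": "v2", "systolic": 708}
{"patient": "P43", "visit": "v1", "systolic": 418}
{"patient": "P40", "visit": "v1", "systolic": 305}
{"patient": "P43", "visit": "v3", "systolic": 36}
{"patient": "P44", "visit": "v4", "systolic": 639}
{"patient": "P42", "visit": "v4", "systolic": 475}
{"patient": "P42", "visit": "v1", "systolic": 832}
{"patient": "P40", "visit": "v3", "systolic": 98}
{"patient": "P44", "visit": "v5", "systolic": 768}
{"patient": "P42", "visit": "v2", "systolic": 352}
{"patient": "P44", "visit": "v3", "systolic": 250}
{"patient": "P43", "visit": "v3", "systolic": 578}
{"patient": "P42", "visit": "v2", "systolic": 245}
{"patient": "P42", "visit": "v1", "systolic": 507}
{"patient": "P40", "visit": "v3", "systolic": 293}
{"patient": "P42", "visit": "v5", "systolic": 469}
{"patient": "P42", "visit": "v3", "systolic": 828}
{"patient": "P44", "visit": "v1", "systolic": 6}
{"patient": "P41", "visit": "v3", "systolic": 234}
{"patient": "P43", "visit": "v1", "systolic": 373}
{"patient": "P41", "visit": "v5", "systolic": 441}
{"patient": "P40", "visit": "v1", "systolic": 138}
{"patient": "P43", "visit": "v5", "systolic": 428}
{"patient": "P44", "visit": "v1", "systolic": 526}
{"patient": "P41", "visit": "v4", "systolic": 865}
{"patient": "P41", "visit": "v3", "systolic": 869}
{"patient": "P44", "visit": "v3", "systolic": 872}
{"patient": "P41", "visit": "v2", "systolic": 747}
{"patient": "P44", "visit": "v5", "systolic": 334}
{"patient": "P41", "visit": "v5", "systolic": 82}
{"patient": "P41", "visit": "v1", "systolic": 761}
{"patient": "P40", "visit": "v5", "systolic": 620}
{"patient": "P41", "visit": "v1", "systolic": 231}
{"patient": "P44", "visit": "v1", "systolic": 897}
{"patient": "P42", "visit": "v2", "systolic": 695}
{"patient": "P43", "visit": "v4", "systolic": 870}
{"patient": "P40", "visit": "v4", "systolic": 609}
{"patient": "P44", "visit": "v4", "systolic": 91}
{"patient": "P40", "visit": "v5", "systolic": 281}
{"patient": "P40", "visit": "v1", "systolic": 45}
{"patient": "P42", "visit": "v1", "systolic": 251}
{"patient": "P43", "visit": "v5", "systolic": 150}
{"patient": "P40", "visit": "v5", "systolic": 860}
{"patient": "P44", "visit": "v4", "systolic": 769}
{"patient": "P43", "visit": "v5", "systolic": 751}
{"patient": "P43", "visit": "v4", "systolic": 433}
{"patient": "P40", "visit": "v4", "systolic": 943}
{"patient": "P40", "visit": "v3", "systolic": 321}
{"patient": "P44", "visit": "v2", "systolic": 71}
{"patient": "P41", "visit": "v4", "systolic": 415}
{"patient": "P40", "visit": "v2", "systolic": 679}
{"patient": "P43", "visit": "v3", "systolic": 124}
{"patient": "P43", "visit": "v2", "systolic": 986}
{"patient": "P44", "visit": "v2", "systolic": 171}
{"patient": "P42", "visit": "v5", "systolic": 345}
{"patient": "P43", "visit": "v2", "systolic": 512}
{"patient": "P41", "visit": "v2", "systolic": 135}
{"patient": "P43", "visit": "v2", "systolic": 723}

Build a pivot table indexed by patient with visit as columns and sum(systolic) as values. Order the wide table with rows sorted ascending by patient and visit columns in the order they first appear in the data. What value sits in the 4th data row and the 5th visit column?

738

With rows sorted ascending by patient, row 4 is patient=P43. visit columns in first-appearance order: v4, v1, v2, v5, v3; column 5 is v3.
Long rows with patient=P43, visit=v3: 36 + 578 + 124 = 738.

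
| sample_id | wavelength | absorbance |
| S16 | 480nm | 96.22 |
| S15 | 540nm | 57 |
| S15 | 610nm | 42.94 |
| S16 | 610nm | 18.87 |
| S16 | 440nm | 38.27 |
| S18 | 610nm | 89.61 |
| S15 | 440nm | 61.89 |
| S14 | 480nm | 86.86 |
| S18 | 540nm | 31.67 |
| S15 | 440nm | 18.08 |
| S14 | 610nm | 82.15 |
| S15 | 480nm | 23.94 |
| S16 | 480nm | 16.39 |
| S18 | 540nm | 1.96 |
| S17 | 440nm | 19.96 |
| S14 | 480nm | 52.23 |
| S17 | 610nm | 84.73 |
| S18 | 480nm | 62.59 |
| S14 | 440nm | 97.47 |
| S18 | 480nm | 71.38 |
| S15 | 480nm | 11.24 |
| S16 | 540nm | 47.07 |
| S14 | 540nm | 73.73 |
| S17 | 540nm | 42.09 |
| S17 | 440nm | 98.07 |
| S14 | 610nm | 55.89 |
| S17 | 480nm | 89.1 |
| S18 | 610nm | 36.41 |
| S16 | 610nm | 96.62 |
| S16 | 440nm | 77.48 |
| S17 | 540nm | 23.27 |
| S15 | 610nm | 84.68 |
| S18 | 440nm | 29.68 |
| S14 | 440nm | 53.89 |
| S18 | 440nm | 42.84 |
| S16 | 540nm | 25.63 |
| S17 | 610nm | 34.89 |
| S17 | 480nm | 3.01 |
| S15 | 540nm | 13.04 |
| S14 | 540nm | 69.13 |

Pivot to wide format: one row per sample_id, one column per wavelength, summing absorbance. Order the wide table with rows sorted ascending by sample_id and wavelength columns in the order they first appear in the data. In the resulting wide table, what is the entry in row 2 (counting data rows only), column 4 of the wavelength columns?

79.97

With rows sorted ascending by sample_id, row 2 is sample_id=S15. wavelength columns in first-appearance order: 480nm, 540nm, 610nm, 440nm; column 4 is 440nm.
Long rows with sample_id=S15, wavelength=440nm: 61.89 + 18.08 = 79.97.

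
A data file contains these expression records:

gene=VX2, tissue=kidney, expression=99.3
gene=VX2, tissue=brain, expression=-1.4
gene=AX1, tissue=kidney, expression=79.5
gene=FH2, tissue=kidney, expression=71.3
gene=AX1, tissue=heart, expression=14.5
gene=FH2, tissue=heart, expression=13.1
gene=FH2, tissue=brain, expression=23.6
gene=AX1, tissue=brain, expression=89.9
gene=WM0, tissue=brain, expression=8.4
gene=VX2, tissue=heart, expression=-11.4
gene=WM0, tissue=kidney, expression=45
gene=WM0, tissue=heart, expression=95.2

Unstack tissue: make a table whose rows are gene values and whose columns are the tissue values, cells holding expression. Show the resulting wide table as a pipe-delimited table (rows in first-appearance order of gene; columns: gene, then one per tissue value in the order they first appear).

Columns: gene plus the 3 distinct tissue values (kidney, brain, heart).
For example, row VX2 column kidney takes expression=99.3 from the long row (VX2, kidney).

| gene | kidney | brain | heart |
| VX2 | 99.3 | -1.4 | -11.4 |
| AX1 | 79.5 | 89.9 | 14.5 |
| FH2 | 71.3 | 23.6 | 13.1 |
| WM0 | 45 | 8.4 | 95.2 |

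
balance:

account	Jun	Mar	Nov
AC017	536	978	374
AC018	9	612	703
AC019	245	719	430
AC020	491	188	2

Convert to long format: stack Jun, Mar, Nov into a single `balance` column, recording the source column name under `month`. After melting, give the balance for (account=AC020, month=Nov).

2

Unpivoting turns each (account, wide-column) pair into one long row.
The wide cell at row AC020, column Nov holds 2, so the long row (AC020, Nov) has balance=2.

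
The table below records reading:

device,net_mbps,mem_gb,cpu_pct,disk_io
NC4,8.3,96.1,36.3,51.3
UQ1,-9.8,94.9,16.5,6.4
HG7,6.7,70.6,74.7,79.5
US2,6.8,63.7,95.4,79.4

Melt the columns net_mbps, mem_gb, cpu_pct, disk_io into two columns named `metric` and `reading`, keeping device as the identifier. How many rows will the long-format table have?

4 device values × 4 melted columns = 16 rows.

16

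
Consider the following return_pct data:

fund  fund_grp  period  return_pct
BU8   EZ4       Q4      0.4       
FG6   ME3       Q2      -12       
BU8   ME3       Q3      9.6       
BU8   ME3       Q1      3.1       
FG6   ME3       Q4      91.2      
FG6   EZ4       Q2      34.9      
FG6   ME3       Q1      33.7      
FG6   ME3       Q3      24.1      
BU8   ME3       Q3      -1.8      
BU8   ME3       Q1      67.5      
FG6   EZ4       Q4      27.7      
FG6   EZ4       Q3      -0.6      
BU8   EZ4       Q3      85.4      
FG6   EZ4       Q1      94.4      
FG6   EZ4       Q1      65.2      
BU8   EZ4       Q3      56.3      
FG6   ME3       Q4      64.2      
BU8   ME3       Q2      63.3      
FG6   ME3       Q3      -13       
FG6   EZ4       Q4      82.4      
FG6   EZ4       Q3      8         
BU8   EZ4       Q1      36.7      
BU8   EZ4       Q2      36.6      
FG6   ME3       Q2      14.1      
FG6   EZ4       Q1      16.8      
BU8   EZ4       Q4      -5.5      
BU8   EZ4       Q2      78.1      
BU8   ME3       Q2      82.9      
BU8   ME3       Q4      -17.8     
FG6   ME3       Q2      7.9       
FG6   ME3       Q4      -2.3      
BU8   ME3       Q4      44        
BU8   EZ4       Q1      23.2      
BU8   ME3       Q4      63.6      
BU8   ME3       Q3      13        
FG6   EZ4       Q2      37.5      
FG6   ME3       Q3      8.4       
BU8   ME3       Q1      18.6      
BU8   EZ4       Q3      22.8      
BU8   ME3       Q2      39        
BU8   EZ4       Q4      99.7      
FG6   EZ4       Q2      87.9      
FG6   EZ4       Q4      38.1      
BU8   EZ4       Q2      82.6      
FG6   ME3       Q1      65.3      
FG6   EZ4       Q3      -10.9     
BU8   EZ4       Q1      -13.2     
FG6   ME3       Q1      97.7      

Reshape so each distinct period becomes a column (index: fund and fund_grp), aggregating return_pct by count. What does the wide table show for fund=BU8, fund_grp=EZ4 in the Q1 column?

Rows with fund=BU8, fund_grp=EZ4 and period=Q1: return_pct values are 36.7, 23.2, -13.2.
3 rows match — count = 3.

3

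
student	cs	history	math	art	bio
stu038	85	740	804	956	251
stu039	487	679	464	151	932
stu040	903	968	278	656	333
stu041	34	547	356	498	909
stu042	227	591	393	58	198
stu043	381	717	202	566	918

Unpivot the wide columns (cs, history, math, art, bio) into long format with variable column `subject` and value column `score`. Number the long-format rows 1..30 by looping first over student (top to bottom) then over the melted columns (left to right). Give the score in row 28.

30 rows total (6 × 5). Row 28: index ⌊(28-1)/5⌋ = 5 into student → stu043; (28-1) mod 5 = 2 into the melted columns → math.
So row 28 is (stu043, math, 202); score = 202.

202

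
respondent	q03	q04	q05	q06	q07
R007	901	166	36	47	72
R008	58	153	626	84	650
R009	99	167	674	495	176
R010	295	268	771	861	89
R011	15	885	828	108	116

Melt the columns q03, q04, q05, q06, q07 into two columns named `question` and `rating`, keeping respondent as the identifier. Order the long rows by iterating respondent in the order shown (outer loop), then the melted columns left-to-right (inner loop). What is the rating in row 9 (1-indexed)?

25 rows total (5 × 5). Row 9: index ⌊(9-1)/5⌋ = 1 into respondent → R008; (9-1) mod 5 = 3 into the melted columns → q06.
So row 9 is (R008, q06, 84); rating = 84.

84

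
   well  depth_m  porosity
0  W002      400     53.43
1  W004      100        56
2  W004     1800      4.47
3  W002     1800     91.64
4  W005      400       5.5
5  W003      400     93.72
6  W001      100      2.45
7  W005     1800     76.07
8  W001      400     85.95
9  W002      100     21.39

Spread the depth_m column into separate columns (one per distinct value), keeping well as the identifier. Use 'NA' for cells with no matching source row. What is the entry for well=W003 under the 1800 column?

No long-format row has well=W003 and depth_m=1800, so the cell is NA.

NA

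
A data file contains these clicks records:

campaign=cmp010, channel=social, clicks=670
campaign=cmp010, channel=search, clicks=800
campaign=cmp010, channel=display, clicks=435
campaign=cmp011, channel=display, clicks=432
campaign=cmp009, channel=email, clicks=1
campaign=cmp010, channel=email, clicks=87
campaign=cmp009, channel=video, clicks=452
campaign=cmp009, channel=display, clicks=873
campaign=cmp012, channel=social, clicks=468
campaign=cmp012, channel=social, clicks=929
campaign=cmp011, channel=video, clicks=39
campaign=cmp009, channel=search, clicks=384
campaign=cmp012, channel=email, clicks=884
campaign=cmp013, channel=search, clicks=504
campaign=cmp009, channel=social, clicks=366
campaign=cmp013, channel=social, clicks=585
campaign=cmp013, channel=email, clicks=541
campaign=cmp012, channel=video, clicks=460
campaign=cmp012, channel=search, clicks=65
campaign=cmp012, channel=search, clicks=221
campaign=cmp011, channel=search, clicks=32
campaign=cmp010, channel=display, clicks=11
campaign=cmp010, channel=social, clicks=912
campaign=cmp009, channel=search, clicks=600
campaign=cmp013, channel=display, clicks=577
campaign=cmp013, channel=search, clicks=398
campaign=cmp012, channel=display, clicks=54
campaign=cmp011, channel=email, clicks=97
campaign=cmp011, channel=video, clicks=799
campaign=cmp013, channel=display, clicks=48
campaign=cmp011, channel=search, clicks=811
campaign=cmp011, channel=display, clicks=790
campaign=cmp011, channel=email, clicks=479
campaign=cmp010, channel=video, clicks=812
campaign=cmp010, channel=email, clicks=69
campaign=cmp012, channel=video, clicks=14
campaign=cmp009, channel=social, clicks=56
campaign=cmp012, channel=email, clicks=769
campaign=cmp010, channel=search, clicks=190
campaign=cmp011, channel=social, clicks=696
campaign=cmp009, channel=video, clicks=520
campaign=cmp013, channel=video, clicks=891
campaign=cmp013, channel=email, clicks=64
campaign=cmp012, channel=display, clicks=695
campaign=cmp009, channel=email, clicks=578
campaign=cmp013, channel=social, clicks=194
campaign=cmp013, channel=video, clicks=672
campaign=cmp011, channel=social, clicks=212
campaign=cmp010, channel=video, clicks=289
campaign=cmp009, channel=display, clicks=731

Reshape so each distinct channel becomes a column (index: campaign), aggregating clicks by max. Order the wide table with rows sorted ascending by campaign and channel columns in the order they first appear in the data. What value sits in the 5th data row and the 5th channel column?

891

With rows sorted ascending by campaign, row 5 is campaign=cmp013. channel columns in first-appearance order: social, search, display, email, video; column 5 is video.
Long rows with campaign=cmp013, channel=video: max(891, 672) = 891.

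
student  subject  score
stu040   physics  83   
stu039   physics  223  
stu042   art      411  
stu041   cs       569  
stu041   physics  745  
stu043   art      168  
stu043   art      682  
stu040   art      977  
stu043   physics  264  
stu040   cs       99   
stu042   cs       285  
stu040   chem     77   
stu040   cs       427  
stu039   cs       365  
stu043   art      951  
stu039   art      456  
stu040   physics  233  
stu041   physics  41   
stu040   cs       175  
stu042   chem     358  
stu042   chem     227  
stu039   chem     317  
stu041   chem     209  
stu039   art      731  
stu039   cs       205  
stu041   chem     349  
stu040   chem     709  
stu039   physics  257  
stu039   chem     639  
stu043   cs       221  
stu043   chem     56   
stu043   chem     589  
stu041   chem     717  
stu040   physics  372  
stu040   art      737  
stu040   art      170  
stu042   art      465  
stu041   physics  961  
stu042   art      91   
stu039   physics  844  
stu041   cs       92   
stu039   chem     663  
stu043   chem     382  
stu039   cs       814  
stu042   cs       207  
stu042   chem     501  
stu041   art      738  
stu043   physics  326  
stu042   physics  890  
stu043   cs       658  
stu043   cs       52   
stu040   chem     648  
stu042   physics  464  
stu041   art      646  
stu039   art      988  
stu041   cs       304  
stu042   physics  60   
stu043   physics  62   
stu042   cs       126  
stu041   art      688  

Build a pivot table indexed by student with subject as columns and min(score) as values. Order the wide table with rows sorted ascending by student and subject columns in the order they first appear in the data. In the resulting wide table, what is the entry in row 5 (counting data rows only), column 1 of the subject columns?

62

With rows sorted ascending by student, row 5 is student=stu043. subject columns in first-appearance order: physics, art, cs, chem; column 1 is physics.
Long rows with student=stu043, subject=physics: min(264, 326, 62) = 62.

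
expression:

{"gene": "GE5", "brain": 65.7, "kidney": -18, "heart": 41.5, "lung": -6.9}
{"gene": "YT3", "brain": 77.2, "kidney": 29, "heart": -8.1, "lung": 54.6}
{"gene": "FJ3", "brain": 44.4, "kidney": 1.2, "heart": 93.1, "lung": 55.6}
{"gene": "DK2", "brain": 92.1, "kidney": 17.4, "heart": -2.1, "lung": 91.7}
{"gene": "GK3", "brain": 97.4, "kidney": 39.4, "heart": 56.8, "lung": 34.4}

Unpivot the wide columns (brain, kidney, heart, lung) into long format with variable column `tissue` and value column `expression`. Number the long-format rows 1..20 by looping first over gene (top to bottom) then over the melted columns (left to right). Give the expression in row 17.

97.4

20 rows total (5 × 4). Row 17: index ⌊(17-1)/4⌋ = 4 into gene → GK3; (17-1) mod 4 = 0 into the melted columns → brain.
So row 17 is (GK3, brain, 97.4); expression = 97.4.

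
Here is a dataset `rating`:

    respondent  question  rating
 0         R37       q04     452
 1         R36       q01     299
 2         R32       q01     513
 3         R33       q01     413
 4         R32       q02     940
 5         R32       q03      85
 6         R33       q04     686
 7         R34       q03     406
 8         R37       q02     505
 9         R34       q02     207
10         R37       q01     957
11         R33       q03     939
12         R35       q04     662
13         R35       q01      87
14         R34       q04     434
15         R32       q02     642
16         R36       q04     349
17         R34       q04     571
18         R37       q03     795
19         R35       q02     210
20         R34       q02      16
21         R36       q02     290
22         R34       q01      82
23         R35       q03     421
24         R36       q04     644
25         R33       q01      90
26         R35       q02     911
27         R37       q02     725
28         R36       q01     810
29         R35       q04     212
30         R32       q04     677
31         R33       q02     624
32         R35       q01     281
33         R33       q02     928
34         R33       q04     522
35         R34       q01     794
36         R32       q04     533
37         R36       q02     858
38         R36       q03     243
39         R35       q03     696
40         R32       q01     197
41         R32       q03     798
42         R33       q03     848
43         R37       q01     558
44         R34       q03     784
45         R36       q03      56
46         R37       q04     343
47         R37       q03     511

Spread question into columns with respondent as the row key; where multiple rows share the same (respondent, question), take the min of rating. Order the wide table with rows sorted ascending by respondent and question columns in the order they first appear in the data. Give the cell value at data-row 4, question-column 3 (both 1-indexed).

210

With rows sorted ascending by respondent, row 4 is respondent=R35. question columns in first-appearance order: q04, q01, q02, q03; column 3 is q02.
Long rows with respondent=R35, question=q02: min(210, 911) = 210.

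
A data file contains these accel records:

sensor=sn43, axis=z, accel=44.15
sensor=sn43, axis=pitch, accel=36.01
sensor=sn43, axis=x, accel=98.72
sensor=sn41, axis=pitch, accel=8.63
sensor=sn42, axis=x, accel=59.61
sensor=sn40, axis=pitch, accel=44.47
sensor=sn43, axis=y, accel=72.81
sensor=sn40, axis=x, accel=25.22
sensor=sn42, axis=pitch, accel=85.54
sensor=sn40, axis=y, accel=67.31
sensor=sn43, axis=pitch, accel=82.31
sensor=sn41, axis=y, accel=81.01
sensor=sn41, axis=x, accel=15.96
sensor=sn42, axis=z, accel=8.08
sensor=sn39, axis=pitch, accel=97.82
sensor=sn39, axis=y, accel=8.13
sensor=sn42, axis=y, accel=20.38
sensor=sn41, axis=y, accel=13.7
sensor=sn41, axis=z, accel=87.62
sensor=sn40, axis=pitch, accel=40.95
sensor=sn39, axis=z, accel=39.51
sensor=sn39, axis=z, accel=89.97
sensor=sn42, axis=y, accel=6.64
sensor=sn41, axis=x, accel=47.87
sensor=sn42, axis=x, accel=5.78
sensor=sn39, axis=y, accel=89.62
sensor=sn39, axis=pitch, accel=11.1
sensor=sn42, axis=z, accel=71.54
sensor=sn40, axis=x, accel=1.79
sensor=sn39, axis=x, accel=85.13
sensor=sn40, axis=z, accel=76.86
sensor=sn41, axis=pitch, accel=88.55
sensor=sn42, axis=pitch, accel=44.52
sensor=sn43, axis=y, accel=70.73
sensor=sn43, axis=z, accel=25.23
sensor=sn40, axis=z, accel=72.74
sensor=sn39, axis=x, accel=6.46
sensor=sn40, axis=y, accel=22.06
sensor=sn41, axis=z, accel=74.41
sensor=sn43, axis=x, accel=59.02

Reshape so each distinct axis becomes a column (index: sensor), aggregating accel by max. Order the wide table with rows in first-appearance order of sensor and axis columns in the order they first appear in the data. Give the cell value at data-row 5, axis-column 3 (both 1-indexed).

With rows in first-appearance order of sensor, row 5 is sensor=sn39. axis columns in first-appearance order: z, pitch, x, y; column 3 is x.
Long rows with sensor=sn39, axis=x: max(85.13, 6.46) = 85.13.

85.13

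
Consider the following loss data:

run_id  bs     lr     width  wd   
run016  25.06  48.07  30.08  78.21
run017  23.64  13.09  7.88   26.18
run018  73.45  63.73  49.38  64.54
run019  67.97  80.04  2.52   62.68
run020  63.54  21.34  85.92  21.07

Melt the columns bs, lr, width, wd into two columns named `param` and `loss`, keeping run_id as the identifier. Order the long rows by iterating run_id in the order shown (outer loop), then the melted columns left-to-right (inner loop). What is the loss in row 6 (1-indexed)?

13.09

20 rows total (5 × 4). Row 6: index ⌊(6-1)/4⌋ = 1 into run_id → run017; (6-1) mod 4 = 1 into the melted columns → lr.
So row 6 is (run017, lr, 13.09); loss = 13.09.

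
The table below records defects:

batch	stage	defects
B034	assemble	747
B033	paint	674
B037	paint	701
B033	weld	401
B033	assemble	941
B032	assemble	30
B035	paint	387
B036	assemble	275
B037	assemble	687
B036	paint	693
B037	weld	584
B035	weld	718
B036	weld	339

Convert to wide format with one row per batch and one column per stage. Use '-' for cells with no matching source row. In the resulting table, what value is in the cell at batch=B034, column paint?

-

No long-format row has batch=B034 and stage=paint, so the cell is -.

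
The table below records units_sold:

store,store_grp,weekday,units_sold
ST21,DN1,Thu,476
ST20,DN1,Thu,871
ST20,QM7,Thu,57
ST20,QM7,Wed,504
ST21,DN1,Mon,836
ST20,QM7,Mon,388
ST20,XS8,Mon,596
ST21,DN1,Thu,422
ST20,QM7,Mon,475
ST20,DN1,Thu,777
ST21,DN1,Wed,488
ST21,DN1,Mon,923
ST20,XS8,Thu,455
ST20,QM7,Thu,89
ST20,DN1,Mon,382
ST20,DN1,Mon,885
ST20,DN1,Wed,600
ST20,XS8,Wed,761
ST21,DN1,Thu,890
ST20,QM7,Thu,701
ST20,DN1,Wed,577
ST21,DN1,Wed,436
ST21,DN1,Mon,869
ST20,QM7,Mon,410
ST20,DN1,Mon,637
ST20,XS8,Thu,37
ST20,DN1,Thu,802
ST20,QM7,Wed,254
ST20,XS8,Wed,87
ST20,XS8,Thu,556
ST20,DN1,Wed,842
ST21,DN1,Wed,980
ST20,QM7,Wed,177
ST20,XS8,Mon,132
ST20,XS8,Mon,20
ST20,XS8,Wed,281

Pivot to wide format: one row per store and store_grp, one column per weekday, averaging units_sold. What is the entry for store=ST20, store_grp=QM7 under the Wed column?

311.67

Rows with store=ST20, store_grp=QM7 and weekday=Wed: units_sold values are 504, 254, 177.
(504 + 254 + 177) / 3 = 311.67.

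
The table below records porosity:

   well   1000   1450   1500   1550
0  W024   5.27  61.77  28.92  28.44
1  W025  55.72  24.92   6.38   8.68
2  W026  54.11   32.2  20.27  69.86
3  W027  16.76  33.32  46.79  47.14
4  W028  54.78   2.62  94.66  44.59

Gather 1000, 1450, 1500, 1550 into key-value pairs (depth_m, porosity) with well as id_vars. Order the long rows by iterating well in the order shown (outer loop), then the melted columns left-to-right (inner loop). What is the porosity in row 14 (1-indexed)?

20 rows total (5 × 4). Row 14: index ⌊(14-1)/4⌋ = 3 into well → W027; (14-1) mod 4 = 1 into the melted columns → 1450.
So row 14 is (W027, 1450, 33.32); porosity = 33.32.

33.32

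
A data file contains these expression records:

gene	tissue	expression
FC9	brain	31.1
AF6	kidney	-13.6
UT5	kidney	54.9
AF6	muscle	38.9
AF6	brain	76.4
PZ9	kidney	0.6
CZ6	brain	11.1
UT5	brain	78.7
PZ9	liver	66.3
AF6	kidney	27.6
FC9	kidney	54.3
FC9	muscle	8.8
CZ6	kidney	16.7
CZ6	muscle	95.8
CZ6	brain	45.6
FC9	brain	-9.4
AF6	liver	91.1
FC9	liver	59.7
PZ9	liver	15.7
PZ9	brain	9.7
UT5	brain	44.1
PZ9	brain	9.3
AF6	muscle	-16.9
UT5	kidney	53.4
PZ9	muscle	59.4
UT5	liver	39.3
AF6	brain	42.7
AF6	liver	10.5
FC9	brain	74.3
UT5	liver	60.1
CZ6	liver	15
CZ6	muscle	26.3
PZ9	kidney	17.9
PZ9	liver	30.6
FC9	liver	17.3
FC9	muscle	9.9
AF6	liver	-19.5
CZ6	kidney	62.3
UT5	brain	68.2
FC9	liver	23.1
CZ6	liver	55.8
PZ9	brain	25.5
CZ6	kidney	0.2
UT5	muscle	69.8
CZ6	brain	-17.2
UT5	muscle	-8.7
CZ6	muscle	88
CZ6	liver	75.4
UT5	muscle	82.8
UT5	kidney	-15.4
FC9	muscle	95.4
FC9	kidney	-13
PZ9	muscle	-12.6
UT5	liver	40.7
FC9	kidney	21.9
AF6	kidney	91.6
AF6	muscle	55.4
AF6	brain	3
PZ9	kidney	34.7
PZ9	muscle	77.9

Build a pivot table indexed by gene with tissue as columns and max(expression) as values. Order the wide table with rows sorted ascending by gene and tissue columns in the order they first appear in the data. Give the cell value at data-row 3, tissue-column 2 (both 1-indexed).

With rows sorted ascending by gene, row 3 is gene=FC9. tissue columns in first-appearance order: brain, kidney, muscle, liver; column 2 is kidney.
Long rows with gene=FC9, tissue=kidney: max(54.3, -13, 21.9) = 54.3.

54.3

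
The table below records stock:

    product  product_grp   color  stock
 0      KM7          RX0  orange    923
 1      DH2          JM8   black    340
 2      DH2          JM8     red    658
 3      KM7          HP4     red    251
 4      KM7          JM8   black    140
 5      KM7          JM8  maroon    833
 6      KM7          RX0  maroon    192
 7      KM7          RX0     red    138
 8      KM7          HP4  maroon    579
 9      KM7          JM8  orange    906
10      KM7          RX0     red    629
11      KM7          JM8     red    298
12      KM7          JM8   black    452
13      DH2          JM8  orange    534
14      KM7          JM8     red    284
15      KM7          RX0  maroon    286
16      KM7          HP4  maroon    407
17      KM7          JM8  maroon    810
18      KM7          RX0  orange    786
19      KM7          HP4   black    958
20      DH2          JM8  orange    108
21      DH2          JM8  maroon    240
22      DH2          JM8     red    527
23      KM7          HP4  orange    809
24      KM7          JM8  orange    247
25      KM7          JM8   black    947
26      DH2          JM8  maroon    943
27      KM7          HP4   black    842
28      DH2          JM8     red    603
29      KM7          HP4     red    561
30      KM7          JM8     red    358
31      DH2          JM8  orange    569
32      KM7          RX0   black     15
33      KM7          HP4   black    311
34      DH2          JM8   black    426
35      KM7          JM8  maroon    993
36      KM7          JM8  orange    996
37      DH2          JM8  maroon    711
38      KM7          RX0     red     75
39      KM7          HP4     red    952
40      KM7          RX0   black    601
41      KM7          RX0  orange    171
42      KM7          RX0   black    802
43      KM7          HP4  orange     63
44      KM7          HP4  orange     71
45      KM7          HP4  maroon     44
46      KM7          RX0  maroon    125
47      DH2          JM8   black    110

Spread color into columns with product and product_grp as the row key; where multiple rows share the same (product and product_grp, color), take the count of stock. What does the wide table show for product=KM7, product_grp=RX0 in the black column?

3

Rows with product=KM7, product_grp=RX0 and color=black: stock values are 15, 601, 802.
3 rows match — count = 3.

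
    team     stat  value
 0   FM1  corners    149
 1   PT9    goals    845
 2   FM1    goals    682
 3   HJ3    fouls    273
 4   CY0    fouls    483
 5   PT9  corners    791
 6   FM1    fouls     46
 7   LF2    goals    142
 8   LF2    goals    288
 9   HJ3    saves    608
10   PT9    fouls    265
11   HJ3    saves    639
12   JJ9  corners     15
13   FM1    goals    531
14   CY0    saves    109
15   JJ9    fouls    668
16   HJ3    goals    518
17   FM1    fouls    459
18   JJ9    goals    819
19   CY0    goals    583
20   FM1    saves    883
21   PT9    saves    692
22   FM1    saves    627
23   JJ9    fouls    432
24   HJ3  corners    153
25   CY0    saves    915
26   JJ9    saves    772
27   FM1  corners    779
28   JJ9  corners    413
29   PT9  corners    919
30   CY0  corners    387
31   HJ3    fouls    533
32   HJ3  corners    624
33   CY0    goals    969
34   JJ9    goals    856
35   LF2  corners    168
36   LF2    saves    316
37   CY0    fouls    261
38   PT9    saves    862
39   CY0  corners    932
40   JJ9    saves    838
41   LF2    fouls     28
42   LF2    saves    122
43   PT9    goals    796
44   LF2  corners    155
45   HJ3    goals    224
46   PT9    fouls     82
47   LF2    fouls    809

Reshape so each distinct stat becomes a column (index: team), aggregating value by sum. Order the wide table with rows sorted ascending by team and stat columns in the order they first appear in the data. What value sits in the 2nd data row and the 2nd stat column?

With rows sorted ascending by team, row 2 is team=FM1. stat columns in first-appearance order: corners, goals, fouls, saves; column 2 is goals.
Long rows with team=FM1, stat=goals: 682 + 531 = 1213.

1213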